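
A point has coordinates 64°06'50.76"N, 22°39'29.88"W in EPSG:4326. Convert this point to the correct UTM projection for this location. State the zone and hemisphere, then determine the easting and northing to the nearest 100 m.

Longitude -22.6583° lies in the 6° band [-24°, -18°), giving zone 27; latitude is north of the equator, so 27N.
Zone 27 central meridian λ₀ = 6×27 − 183 = -21°; Δλ = -1.6583°.
Transverse Mercator on WGS84 with k₀ = 0.9996 gives E = 419226.839 m, N = 7110780.461 m.

Zone 27N: E 419200 m, N 7110800 m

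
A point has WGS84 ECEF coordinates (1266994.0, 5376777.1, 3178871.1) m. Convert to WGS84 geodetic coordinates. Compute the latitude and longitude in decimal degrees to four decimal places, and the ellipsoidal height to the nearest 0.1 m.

λ = atan2(Y, X) = 76.74060013°; p = √(X²+Y²) = 5524038.9 m.
Bowring's method on WGS84 (a = 6378137 m, b = 6356752.314 m) gives φ = 30.08540043°, h = 603.070 m.

lat 30.0854°, lon 76.7406°, h 603.1 m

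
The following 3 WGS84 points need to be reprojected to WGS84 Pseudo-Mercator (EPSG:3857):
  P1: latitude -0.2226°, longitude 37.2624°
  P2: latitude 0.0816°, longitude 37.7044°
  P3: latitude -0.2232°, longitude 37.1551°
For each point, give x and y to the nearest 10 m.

P1: x 4148030 m, y -24780 m; P2: x 4197230 m, y 9080 m; P3: x 4136090 m, y -24850 m

Web Mercator: x = R·λ, y = R·ln tan(π/4+φ/2), R = 6378137 m.
P1 (-0.2226°, 37.2624°) → (4148031.394, -24779.781) m.
P2 (0.0816°, 37.7044°) → (4197234.609, 9083.674) m.
P3 (-0.2232°, 37.1551°) → (4136086.812, -24846.573) m.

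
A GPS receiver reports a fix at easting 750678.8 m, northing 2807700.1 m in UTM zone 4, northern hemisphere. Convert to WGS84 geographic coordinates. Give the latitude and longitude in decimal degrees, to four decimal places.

lat 25.3650°, lon -156.5089°

Zone 4N: λ₀ = -159°, k₀ = 0.9996, false easting 500000 m.
Meridian distance M = (N − FN)/k₀ = 2808823.6 m.
Inverse transverse Mercator on WGS84 gives φ = 25.36499977°, λ = -156.50890009°.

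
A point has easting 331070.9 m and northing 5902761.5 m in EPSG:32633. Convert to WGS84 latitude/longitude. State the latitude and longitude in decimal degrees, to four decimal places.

lat 53.2472°, lon 12.4681°

Zone 33N: λ₀ = 15°, k₀ = 0.9996, false easting 500000 m.
Meridian distance M = (N − FN)/k₀ = 5905123.5 m.
Inverse transverse Mercator on WGS84 gives φ = 53.24720033°, λ = 12.46809982°.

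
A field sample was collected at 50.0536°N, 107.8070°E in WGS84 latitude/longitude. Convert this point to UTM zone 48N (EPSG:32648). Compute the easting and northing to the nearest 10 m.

E 700930 m, N 5548370 m

Zone 48 central meridian λ₀ = 6×48 − 183 = 105°; Δλ = +2.8070°.
Transverse Mercator on WGS84 with k₀ = 0.9996 gives E = 700931.689 m, N = 5548365.007 m.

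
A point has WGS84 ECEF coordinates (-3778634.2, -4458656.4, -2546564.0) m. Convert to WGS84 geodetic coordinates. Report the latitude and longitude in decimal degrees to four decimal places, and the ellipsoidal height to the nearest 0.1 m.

lat -23.6851°, lon -130.2807°, h 450.9 m

λ = atan2(Y, X) = -130.28069942°; p = √(X²+Y²) = 5844458.3 m.
Bowring's method on WGS84 (a = 6378137 m, b = 6356752.314 m) gives φ = -23.68510027°, h = 450.929 m.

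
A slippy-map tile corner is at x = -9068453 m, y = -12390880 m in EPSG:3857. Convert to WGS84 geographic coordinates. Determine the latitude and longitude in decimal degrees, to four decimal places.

R = 6378137 m. λ = x/R = -81.46329933°.
φ = 2·arctan(exp(y/R)) − 90° = 2·arctan(0.14331) − 90° = -73.68840084°.

lat -73.6884°, lon -81.4633°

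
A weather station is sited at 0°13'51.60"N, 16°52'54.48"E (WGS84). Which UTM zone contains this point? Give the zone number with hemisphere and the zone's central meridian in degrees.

UTM zone = ⌊(λ + 180)/6⌋ + 1; 16.8818° ∈ [12°, 18°) → zone 33.
Hemisphere: N (φ ≥ 0).
Central meridian λ₀ = 6×33 − 183 = 15°.

Zone 33N, central meridian 15°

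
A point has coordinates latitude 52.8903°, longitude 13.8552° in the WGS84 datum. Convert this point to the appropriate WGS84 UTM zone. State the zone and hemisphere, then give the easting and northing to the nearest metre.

Longitude 13.8552° lies in the 6° band [12°, 18°), giving zone 33; latitude is north of the equator, so 33N.
Zone 33 central meridian λ₀ = 6×33 − 183 = 15°; Δλ = -1.1448°.
Transverse Mercator on WGS84 with k₀ = 0.9996 gives E = 422978.850 m, N = 5860681.087 m.

Zone 33N: E 422979 m, N 5860681 m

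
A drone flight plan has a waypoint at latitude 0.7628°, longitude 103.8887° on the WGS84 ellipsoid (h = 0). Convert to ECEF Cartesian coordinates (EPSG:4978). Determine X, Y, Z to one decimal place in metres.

WGS84: a = 6378137 m, e² = 0.006694380; N(φ) = a/√(1−e²sin²φ) = 6378140.784 m.
X = (N+h)·cosφ·cosλ = -1530851.492 m; Y = (N+h)·cosφ·sinλ = 6191119.730 m; Z = (N(1−e²)+h)·sinφ = 84343.616 m.

X -1530851.5 m, Y 6191119.7 m, Z 84343.6 m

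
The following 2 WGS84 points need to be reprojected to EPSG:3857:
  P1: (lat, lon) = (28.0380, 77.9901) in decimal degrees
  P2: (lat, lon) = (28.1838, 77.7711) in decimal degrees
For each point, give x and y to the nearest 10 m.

P1: x 8681820 m, y 3253770 m; P2: x 8657440 m, y 3272170 m

Web Mercator: x = R·λ, y = R·ln tan(π/4+φ/2), R = 6378137 m.
P1 (28.0380°, 77.9901°) → (8681818.219, 3253765.566) m.
P2 (28.1838°, 77.7711°) → (8657439.250, 3272166.590) m.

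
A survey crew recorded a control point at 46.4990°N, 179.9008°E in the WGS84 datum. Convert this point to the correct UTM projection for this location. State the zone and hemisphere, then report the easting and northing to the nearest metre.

Zone 60N: E 722583 m, N 5153581 m

Longitude 179.9008° lies in the 6° band [174°, 180°), giving zone 60; latitude is north of the equator, so 60N.
Zone 60 central meridian λ₀ = 6×60 − 183 = 177°; Δλ = +2.9008°.
Transverse Mercator on WGS84 with k₀ = 0.9996 gives E = 722583.074 m, N = 5153581.028 m.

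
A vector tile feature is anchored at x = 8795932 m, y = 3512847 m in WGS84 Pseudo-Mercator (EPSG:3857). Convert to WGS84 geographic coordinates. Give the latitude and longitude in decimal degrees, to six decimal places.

R = 6378137 m. λ = x/R = 79.01520154°.
φ = 2·arctan(exp(y/R)) − 90° = 2·arctan(1.73458) − 90° = 30.07230215°.

lat 30.072302°, lon 79.015202°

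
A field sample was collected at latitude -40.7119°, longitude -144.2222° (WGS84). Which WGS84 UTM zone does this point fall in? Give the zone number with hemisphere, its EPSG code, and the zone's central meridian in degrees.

UTM zone = ⌊(λ + 180)/6⌋ + 1; -144.2222° ∈ [-150°, -144°) → zone 6.
Hemisphere: S (φ < 0).
Central meridian λ₀ = 6×6 − 183 = -147°.
EPSG code: 32706.

Zone 6S (EPSG:32706), central meridian -147°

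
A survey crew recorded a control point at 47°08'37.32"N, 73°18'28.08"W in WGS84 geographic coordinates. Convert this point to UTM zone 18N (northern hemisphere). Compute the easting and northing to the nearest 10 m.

Zone 18 central meridian λ₀ = 6×18 − 183 = -75°; Δλ = +1.6922°.
Transverse Mercator on WGS84 with k₀ = 0.9996 gives E = 628303.772 m, N = 5222522.293 m.

E 628300 m, N 5222520 m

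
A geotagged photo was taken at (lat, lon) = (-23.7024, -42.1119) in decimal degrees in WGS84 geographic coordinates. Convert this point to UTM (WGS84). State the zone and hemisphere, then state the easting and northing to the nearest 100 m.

Zone 23S: E 794500 m, N 7375700 m

Longitude -42.1119° lies in the 6° band [-48°, -42°), giving zone 23; latitude is south of the equator, so 23S.
Zone 23 central meridian λ₀ = 6×23 − 183 = -45°; Δλ = +2.8881°.
Transverse Mercator on WGS84 with k₀ = 0.9996 gives E = 794508.311 m, N = 7375735.782 m.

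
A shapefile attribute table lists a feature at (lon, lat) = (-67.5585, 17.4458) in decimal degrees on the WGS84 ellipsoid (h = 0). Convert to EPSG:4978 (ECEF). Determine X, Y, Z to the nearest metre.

WGS84: a = 6378137 m, e² = 0.006694380; N(φ) = a/√(1−e²sin²φ) = 6380056.745 m.
X = (N+h)·cosφ·cosλ = 2323490.812 m; Y = (N+h)·cosφ·sinλ = -5625642.313 m; Z = (N(1−e²)+h)·sinφ = 1899958.444 m.

X 2323491 m, Y -5625642 m, Z 1899958 m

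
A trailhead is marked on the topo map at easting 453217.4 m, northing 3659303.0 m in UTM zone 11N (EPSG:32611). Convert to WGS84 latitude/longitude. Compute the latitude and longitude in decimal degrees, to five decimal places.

lat 33.07130°, lon -117.50120°

Zone 11N: λ₀ = -117°, k₀ = 0.9996, false easting 500000 m.
Meridian distance M = (N − FN)/k₀ = 3660767.3 m.
Inverse transverse Mercator on WGS84 gives φ = 33.07130025°, λ = -117.50120038°.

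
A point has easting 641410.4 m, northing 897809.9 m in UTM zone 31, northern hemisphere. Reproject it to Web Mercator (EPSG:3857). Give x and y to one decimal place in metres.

Unproject from UTM 31N (λ₀ = 3°) → φ = 8.12019965°, λ = 4.28350044°.
Web Mercator (R = 6378137 m): x = 476837.088 m, y = 906977.815 m.

x 476837.1 m, y 906977.8 m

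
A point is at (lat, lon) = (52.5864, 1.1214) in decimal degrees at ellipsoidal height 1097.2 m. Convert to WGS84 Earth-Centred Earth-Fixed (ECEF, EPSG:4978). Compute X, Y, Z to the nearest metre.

WGS84: a = 6378137 m, e² = 0.006694380; N(φ) = a/√(1−e²sin²φ) = 6391648.055 m.
X = (N+h)·cosφ·cosλ = 3883260.468 m; Y = (N+h)·cosφ·sinλ = 76013.355 m; Z = (N(1−e²)+h)·sinφ = 5043583.174 m.

X 3883260 m, Y 76013 m, Z 5043583 m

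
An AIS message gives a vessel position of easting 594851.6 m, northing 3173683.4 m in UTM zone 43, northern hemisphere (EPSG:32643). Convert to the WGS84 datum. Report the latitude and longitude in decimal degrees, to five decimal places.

lat 28.68690°, lon 75.97090°

Zone 43N: λ₀ = 75°, k₀ = 0.9996, false easting 500000 m.
Meridian distance M = (N − FN)/k₀ = 3174953.4 m.
Inverse transverse Mercator on WGS84 gives φ = 28.68689982°, λ = 75.97089973°.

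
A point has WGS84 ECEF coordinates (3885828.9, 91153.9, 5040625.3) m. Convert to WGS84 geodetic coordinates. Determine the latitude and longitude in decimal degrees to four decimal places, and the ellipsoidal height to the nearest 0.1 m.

λ = atan2(Y, X) = 1.34379980°; p = √(X²+Y²) = 3886897.9 m.
Bowring's method on WGS84 (a = 6378137 m, b = 6356752.314 m) gives φ = 52.54960010°, h = 507.172 m.

lat 52.5496°, lon 1.3438°, h 507.2 m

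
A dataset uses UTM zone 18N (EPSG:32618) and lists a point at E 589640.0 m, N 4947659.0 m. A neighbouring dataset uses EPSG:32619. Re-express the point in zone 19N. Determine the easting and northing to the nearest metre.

E 114091 m, N 4958580 m

UTM 18N → geographic: φ = 44.67670009°, λ = -73.86900052°.
UTM 19N (λ₀ = -69°) forward: E = 114090.803 m, N = 4958579.988 m.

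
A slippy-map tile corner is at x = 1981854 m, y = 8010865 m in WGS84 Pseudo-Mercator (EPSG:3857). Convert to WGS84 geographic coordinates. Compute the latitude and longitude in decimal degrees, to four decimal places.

R = 6378137 m. λ = x/R = 17.80329739°.
φ = 2·arctan(exp(y/R)) − 90° = 2·arctan(3.51131) − 90° = 58.20670155°.

lat 58.2067°, lon 17.8033°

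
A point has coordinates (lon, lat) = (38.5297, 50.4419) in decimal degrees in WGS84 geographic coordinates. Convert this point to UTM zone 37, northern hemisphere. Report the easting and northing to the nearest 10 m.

E 466600 m, N 5587870 m

Zone 37 central meridian λ₀ = 6×37 − 183 = 39°; Δλ = -0.4703°.
Transverse Mercator on WGS84 with k₀ = 0.9996 gives E = 466604.994 m, N = 5587870.715 m.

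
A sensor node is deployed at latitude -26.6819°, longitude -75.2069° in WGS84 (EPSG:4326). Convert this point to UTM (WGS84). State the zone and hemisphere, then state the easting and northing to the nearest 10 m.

Longitude -75.2069° lies in the 6° band [-78°, -72°), giving zone 18; latitude is south of the equator, so 18S.
Zone 18 central meridian λ₀ = 6×18 − 183 = -75°; Δλ = -0.2069°.
Transverse Mercator on WGS84 with k₀ = 0.9996 gives E = 479414.907 m, N = 7048779.776 m.

Zone 18S: E 479410 m, N 7048780 m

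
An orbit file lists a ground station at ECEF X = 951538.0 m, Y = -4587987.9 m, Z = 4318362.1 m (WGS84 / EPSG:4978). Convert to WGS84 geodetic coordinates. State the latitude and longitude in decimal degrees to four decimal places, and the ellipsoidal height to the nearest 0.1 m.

λ = atan2(Y, X) = -78.28310021°; p = √(X²+Y²) = 4685622.4 m.
Bowring's method on WGS84 (a = 6378137 m, b = 6356752.314 m) gives φ = 42.85600005°, h = 3783.842 m.

lat 42.8560°, lon -78.2831°, h 3783.8 m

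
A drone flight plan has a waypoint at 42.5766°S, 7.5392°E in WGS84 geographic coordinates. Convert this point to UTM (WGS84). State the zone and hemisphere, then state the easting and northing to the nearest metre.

Zone 32S: E 380117 m, N 5285167 m

Longitude 7.5392° lies in the 6° band [6°, 12°), giving zone 32; latitude is south of the equator, so 32S.
Zone 32 central meridian λ₀ = 6×32 − 183 = 9°; Δλ = -1.4608°.
Transverse Mercator on WGS84 with k₀ = 0.9996 gives E = 380117.206 m, N = 5285167.214 m.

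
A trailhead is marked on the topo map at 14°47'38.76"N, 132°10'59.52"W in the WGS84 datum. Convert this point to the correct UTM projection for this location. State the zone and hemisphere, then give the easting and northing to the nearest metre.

Zone 8N: E 803222 m, N 1637457 m

Longitude -132.1832° lies in the 6° band [-138°, -132°), giving zone 8; latitude is north of the equator, so 8N.
Zone 8 central meridian λ₀ = 6×8 − 183 = -135°; Δλ = +2.8168°.
Transverse Mercator on WGS84 with k₀ = 0.9996 gives E = 803221.812 m, N = 1637457.100 m.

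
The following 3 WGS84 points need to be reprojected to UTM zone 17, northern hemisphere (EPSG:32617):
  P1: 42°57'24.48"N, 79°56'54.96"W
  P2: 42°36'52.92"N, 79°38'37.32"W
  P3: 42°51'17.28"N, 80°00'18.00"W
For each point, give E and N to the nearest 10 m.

UTM zone 17N: λ₀ = -81°, k₀ = 0.9996.
P1 (42.9568°, -79.9486°) → (585758.246, 4756553.755) m.
P2 (42.6147°, -79.6437°) → (611238.902, 4718920.855) m.
P3 (42.8548°, -80.0050°) → (581291.830, 4745170.898) m.

P1: E 585760 m, N 4756550 m; P2: E 611240 m, N 4718920 m; P3: E 581290 m, N 4745170 m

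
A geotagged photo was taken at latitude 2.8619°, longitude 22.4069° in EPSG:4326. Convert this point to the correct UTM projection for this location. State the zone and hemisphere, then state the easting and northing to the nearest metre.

Longitude 22.4069° lies in the 6° band [18°, 24°), giving zone 34; latitude is north of the equator, so 34N.
Zone 34 central meridian λ₀ = 6×34 − 183 = 21°; Δλ = +1.4069°.
Transverse Mercator on WGS84 with k₀ = 0.9996 gives E = 656374.536 m, N = 316424.452 m.

Zone 34N: E 656375 m, N 316424 m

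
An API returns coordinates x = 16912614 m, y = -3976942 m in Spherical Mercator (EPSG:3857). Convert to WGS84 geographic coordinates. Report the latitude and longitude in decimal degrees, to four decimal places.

R = 6378137 m. λ = x/R = 151.92859651°.
φ = 2·arctan(exp(y/R)) − 90° = 2·arctan(0.53605) − 90° = -33.61290272°.

lat -33.6129°, lon 151.9286°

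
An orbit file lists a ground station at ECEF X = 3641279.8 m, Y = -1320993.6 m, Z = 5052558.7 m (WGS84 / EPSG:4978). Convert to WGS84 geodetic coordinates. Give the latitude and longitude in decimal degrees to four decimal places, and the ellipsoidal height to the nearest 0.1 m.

lat 52.7104°, lon -19.9399°, h 1854.4 m

λ = atan2(Y, X) = -19.93989956°; p = √(X²+Y²) = 3873492.3 m.
Bowring's method on WGS84 (a = 6378137 m, b = 6356752.314 m) gives φ = 52.71039951°, h = 1854.381 m.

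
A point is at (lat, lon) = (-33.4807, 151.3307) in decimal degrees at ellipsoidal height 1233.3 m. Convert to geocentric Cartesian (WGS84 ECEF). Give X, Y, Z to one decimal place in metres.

WGS84: a = 6378137 m, e² = 0.006694380; N(φ) = a/√(1−e²sin²φ) = 6384643.916 m.
X = (N+h)·cosφ·cosλ = -4673295.408 m; Y = (N+h)·cosφ·sinλ = 2555300.875 m; Z = (N(1−e²)+h)·sinφ = -3499229.410 m.

X -4673295.4 m, Y 2555300.9 m, Z -3499229.4 m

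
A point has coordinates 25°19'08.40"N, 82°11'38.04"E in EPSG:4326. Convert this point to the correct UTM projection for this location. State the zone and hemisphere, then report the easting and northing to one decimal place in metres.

Longitude 82.1939° lies in the 6° band [78°, 84°), giving zone 44; latitude is north of the equator, so 44N.
Zone 44 central meridian λ₀ = 6×44 − 183 = 81°; Δλ = +1.1939°.
Transverse Mercator on WGS84 with k₀ = 0.9996 gives E = 620168.735 m, N = 2800806.405 m.

Zone 44N: E 620168.7 m, N 2800806.4 m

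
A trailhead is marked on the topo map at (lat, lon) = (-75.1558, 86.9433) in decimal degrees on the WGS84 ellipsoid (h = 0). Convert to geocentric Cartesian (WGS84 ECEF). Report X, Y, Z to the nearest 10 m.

WGS84: a = 6378137 m, e² = 0.006694380; N(φ) = a/√(1−e²sin²φ) = 6398178.695 m.
X = (N+h)·cosφ·cosλ = 87406.811 m; Y = (N+h)·cosφ·sinλ = 1636827.042 m; Z = (N(1−e²)+h)·sinφ = -6143243.770 m.

X 87410 m, Y 1636830 m, Z -6143240 m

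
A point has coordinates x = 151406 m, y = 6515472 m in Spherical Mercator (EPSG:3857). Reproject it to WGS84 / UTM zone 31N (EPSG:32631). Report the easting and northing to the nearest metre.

E 383449 m, N 5584158 m

Web Mercator inverse (R = 6378137 m) → φ = 50.39789764°, λ = 1.36010324°.
UTM 31N forward: E = 383449.194 m, N = 5584157.592 m.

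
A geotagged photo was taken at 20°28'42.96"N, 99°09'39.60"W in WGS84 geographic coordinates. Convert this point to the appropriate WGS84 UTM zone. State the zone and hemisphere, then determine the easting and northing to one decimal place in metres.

Zone 14N: E 483210.0 m, N 2264452.9 m

Longitude -99.1610° lies in the 6° band [-102°, -96°), giving zone 14; latitude is north of the equator, so 14N.
Zone 14 central meridian λ₀ = 6×14 − 183 = -99°; Δλ = -0.1610°.
Transverse Mercator on WGS84 with k₀ = 0.9996 gives E = 483210.027 m, N = 2264452.878 m.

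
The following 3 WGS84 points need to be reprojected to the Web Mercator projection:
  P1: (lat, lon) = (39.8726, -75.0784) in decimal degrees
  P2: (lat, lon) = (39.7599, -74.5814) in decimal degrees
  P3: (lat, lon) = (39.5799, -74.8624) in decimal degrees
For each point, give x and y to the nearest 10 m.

P1: x -8357690 m, y 4847450 m; P2: x -8302360 m, y 4831110 m; P3: x -8333640 m, y 4805080 m

Web Mercator: x = R·λ, y = R·ln tan(π/4+φ/2), R = 6378137 m.
P1 (39.8726°, -75.0784°) → (-8357689.258, 4847446.093) m.
P2 (39.7599°, -74.5814°) → (-8302363.471, 4831112.699) m.
P3 (39.5799°, -74.8624°) → (-8333644.248, 4805080.978) m.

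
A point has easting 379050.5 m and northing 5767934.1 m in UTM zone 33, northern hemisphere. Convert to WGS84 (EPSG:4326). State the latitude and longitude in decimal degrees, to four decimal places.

Zone 33N: λ₀ = 15°, k₀ = 0.9996, false easting 500000 m.
Meridian distance M = (N − FN)/k₀ = 5770242.2 m.
Inverse transverse Mercator on WGS84 gives φ = 52.04880000°, λ = 13.23619976°.

lat 52.0488°, lon 13.2362°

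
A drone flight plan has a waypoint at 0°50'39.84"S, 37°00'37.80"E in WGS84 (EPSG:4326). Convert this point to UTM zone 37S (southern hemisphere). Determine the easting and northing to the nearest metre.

E 278598 m, N 9906612 m

Zone 37 central meridian λ₀ = 6×37 − 183 = 39°; Δλ = -1.9895°.
Transverse Mercator on WGS84 with k₀ = 0.9996 gives E = 278597.565 m, N = 9906611.696 m.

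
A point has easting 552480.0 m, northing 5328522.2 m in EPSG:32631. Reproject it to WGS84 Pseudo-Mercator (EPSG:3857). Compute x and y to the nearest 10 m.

Unproject from UTM 31N (λ₀ = 3°) → φ = 48.10779989°, λ = 3.70499953°.
Web Mercator (R = 6378137 m): x = 412438.662 m, y = 6124807.670 m.

x 412440 m, y 6124810 m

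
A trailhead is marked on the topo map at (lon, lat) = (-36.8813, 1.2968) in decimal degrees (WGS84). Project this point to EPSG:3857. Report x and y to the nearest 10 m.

Web Mercator is spherical with R = a = 6378137 m.
x = R·λ = 6378137 × -0.643700117 = -4105607.536 m.
y = R·ln tan(π/4 + φ/2) = 6378137 × 0.022635362 = 144371.442 m.

x -4105610 m, y 144370 m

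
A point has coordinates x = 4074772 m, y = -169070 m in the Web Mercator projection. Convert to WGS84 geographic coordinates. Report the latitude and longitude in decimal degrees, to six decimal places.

R = 6378137 m. λ = x/R = 36.60429967°.
φ = 2·arctan(exp(y/R)) − 90° = 2·arctan(0.97384) − 90° = -1.51860382°.

lat -1.518604°, lon 36.604300°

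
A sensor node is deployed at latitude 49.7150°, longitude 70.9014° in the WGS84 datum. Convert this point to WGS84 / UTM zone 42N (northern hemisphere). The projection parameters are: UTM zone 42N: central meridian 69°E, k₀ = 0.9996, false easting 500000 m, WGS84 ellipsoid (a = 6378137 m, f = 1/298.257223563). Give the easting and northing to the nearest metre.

Zone 42 central meridian λ₀ = 6×42 − 183 = 69°; Δλ = +1.9014°.
Transverse Mercator on WGS84 with k₀ = 0.9996 gives E = 637067.529 m, N = 5508679.129 m.

E 637068 m, N 5508679 m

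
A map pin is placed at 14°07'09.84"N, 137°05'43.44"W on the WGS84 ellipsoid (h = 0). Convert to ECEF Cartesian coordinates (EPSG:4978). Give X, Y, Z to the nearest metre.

X -4531672 m, Y -4211768 m, Z 1545796 m

WGS84: a = 6378137 m, e² = 0.006694380; N(φ) = a/√(1−e²sin²φ) = 6379407.814 m.
X = (N+h)·cosφ·cosλ = -4531672.236 m; Y = (N+h)·cosφ·sinλ = -4211767.756 m; Z = (N(1−e²)+h)·sinφ = 1545796.482 m.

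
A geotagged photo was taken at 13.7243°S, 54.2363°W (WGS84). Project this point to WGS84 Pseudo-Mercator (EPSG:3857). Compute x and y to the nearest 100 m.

x -6037600 m, y -1542600 m

Web Mercator is spherical with R = a = 6378137 m.
x = R·λ = 6378137 × -0.946602009 = -6037557.299 m.
y = R·ln tan(π/4 + φ/2) = 6378137 × -0.241858249 = -1542605.045 m.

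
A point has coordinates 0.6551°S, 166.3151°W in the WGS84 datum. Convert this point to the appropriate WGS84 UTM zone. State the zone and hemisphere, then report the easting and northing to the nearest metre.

Longitude -166.3151° lies in the 6° band [-168°, -162°), giving zone 3; latitude is south of the equator, so 3S.
Zone 3 central meridian λ₀ = 6×3 − 183 = -165°; Δλ = -1.3151°.
Transverse Mercator on WGS84 with k₀ = 0.9996 gives E = 353658.864 m, N = 9927572.530 m.

Zone 3S: E 353659 m, N 9927573 m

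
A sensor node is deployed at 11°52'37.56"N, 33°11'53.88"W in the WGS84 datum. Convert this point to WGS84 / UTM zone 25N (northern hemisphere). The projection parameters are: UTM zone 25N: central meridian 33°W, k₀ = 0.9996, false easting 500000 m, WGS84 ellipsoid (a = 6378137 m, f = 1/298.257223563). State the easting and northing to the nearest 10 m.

E 478400 m, N 1312970 m

Zone 25 central meridian λ₀ = 6×25 − 183 = -33°; Δλ = -0.1983°.
Transverse Mercator on WGS84 with k₀ = 0.9996 gives E = 478403.473 m, N = 1312971.346 m.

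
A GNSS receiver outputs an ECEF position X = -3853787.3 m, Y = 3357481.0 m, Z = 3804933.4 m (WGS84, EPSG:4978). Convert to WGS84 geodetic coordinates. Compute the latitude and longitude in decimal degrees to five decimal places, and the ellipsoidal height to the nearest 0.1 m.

λ = atan2(Y, X) = 138.93710014°; p = √(X²+Y²) = 5111199.0 m.
Bowring's method on WGS84 (a = 6378137 m, b = 6356752.314 m) gives φ = 36.84959997°, h = 1472.856 m.

lat 36.84960°, lon 138.93710°, h 1472.9 m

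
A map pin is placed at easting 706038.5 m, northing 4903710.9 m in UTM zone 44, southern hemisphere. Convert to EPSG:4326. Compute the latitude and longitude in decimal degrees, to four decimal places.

Zone 44S: λ₀ = 81°, k₀ = 0.9996, false easting 500000 m, false northing 10000000 m.
Meridian distance M = (N − FN)/k₀ = -5098328.4 m.
Inverse transverse Mercator on WGS84 gives φ = -45.98920025°, λ = 83.66039951°.

lat -45.9892°, lon 83.6604°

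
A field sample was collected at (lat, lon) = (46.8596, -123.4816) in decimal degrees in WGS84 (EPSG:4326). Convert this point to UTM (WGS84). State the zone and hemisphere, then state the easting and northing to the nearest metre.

Zone 10N: E 463290 m, N 5189675 m

Longitude -123.4816° lies in the 6° band [-126°, -120°), giving zone 10; latitude is north of the equator, so 10N.
Zone 10 central meridian λ₀ = 6×10 − 183 = -123°; Δλ = -0.4816°.
Transverse Mercator on WGS84 with k₀ = 0.9996 gives E = 463290.308 m, N = 5189674.737 m.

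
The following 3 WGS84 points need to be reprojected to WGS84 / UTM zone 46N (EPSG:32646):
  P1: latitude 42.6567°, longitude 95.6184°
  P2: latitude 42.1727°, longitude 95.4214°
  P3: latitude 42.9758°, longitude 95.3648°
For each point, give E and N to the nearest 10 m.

P1: E 714610 m, N 4726020 m; P2: E 700000 m, N 4671790 m; P3: E 692830 m, N 4760840 m

UTM zone 46N: λ₀ = 93°, k₀ = 0.9996.
P1 (42.6567°, 95.6184°) → (714612.016, 4726017.145) m.
P2 (42.1727°, 95.4214°) → (699997.416, 4671789.347) m.
P3 (42.9758°, 95.3648°) → (692830.535, 4760840.951) m.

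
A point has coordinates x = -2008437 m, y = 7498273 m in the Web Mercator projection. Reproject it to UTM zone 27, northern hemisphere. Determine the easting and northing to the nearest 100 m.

E 685900 m, N 6176300 m

Web Mercator inverse (R = 6378137 m) → φ = 55.69670192°, λ = -18.04209654°.
UTM 27N forward: E = 685889.992 m, N = 6176289.325 m.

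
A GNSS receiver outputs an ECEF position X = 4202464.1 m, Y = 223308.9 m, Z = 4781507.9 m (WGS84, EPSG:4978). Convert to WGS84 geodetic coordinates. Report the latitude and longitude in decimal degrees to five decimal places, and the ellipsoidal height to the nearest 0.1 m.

λ = atan2(Y, X) = 3.04170011°; p = √(X²+Y²) = 4208393.0 m.
Bowring's method on WGS84 (a = 6378137 m, b = 6356752.314 m) gives φ = 48.83839984°, h = 3664.006 m.

lat 48.83840°, lon 3.04170°, h 3664.0 m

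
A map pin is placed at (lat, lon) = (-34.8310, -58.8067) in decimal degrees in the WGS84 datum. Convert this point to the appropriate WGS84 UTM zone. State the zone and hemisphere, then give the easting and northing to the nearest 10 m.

Zone 21S: E 334790 m, N 6144210 m

Longitude -58.8067° lies in the 6° band [-60°, -54°), giving zone 21; latitude is south of the equator, so 21S.
Zone 21 central meridian λ₀ = 6×21 − 183 = -57°; Δλ = -1.8067°.
Transverse Mercator on WGS84 with k₀ = 0.9996 gives E = 334787.791 m, N = 6144210.084 m.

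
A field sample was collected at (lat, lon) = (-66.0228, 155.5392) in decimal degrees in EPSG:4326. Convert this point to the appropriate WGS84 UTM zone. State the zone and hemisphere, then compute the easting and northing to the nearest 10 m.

Longitude 155.5392° lies in the 6° band [150°, 156°), giving zone 56; latitude is south of the equator, so 56S.
Zone 56 central meridian λ₀ = 6×56 − 183 = 153°; Δλ = +2.5392°.
Transverse Mercator on WGS84 with k₀ = 0.9996 gives E = 615117.432 m, N = 2675217.358 m.

Zone 56S: E 615120 m, N 2675220 m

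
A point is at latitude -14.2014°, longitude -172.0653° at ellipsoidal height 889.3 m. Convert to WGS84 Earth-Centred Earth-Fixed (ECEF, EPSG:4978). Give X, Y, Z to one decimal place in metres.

WGS84: a = 6378137 m, e² = 0.006694380; N(φ) = a/√(1−e²sin²φ) = 6379422.318 m.
X = (N+h)·cosφ·cosλ = -6126107.135 m; Y = (N+h)·cosφ·sinλ = -853849.518 m; Z = (N(1−e²)+h)·sinφ = -1554811.524 m.

X -6126107.1 m, Y -853849.5 m, Z -1554811.5 m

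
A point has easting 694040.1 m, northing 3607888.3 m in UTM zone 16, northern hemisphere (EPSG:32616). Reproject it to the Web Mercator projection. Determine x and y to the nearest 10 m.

Unproject from UTM 16N (λ₀ = -87°) → φ = 32.59149963°, λ = -84.93250049°.
Web Mercator (R = 6378137 m): x = -9454642.706 m, y = 3841207.054 m.

x -9454640 m, y 3841210 m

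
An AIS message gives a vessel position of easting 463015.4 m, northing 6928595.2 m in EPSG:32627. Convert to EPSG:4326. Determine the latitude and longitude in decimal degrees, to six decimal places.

Zone 27N: λ₀ = -21°, k₀ = 0.9996, false easting 500000 m.
Meridian distance M = (N − FN)/k₀ = 6931367.7 m.
Inverse transverse Mercator on WGS84 gives φ = 62.48659993°, λ = -21.71760068°.

lat 62.486600°, lon -21.717601°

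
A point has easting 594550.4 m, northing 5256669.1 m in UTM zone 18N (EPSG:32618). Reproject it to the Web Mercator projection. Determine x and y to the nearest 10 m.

Unproject from UTM 18N (λ₀ = -75°) → φ = 47.45660030°, λ = -73.74559943°.
Web Mercator (R = 6378137 m): x = -8209322.577 m, y = 6016923.944 m.

x -8209320 m, y 6016920 m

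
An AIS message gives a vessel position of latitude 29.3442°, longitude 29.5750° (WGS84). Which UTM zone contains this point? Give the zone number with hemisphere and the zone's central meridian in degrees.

UTM zone = ⌊(λ + 180)/6⌋ + 1; 29.5750° ∈ [24°, 30°) → zone 35.
Hemisphere: N (φ ≥ 0).
Central meridian λ₀ = 6×35 − 183 = 27°.

Zone 35N, central meridian 27°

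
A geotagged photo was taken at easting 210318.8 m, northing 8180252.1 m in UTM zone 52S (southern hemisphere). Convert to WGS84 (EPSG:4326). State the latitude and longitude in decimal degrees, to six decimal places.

lat -16.441800°, lon 126.287300°

Zone 52S: λ₀ = 129°, k₀ = 0.9996, false easting 500000 m, false northing 10000000 m.
Meridian distance M = (N − FN)/k₀ = -1820476.1 m.
Inverse transverse Mercator on WGS84 gives φ = -16.44180039°, λ = 126.28730006°.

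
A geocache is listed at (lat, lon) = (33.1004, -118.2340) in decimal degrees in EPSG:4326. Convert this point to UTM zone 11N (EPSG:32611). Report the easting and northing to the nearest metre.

E 384852 m, N 3663095 m

Zone 11 central meridian λ₀ = 6×11 − 183 = -117°; Δλ = -1.2340°.
Transverse Mercator on WGS84 with k₀ = 0.9996 gives E = 384851.977 m, N = 3663094.620 m.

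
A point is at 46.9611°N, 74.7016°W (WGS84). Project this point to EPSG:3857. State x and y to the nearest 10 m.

Web Mercator is spherical with R = a = 6378137 m.
x = R·λ = 6378137 × -1.303788877 = -8315744.073 m.
y = R·ln tan(π/4 + φ/2) = 6378137 × 0.930636471 = 5935726.912 m.

x -8315740 m, y 5935730 m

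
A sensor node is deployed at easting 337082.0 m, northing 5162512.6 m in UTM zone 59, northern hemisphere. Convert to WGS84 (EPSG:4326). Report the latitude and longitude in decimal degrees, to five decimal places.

Zone 59N: λ₀ = 171°, k₀ = 0.9996, false easting 500000 m.
Meridian distance M = (N − FN)/k₀ = 5164578.4 m.
Inverse transverse Mercator on WGS84 gives φ = 46.59639973°, λ = 168.87300017°.

lat 46.59640°, lon 168.87300°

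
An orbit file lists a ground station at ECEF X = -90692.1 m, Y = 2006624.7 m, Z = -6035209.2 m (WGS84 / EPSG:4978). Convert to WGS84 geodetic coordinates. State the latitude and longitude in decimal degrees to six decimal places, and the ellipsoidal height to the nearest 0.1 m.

λ = atan2(Y, X) = 92.58779867°; p = √(X²+Y²) = 2008673.1 m.
Bowring's method on WGS84 (a = 6378137 m, b = 6356752.314 m) gives φ = -71.70619990°, h = 1825.771 m.

lat -71.706200°, lon 92.587799°, h 1825.8 m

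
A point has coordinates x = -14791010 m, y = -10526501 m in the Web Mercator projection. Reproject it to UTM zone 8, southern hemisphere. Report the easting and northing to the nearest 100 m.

Web Mercator inverse (R = 6378137 m) → φ = -68.26600063°, λ = -132.86990351°.
UTM 8S forward: E = 588010.303 m, N = 2425958.605 m.

E 588000 m, N 2426000 m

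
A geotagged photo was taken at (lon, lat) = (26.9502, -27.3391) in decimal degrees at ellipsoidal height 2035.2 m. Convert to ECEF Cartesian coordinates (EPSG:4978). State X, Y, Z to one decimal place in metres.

WGS84: a = 6378137 m, e² = 0.006694380; N(φ) = a/√(1−e²sin²φ) = 6382644.584 m.
X = (N+h)·cosφ·cosλ = 5055612.3497 m; Y = (N+h)·cosφ·sinλ = 2570430.590 m; Z = (N(1−e²)+h)·sinφ = -2912578.598 m.

X 5055612.3 m, Y 2570430.6 m, Z -2912578.6 m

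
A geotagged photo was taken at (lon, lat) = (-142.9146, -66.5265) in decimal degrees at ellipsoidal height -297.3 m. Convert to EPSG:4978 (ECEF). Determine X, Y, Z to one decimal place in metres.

WGS84: a = 6378137 m, e² = 0.006694380; N(φ) = a/√(1−e²sin²φ) = 6396174.803 m.
X = (N+h)·cosφ·cosλ = -2032345.939 m; Y = (N+h)·cosφ·sinλ = -1536237.223 m; Z = (N(1−e²)+h)·sinφ = -5827307.879 m.

X -2032345.9 m, Y -1536237.2 m, Z -5827307.9 m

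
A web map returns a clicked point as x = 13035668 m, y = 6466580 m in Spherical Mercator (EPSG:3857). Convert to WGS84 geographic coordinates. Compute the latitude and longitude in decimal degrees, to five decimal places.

lat 50.11710°, lon 117.10140°

R = 6378137 m. λ = x/R = 117.10139803°.
φ = 2·arctan(exp(y/R)) − 90° = 2·arctan(2.75624) − 90° = 50.11709856°.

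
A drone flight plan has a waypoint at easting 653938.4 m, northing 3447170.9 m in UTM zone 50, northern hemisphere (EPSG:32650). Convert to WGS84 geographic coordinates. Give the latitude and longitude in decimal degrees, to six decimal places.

Zone 50N: λ₀ = 117°, k₀ = 0.9996, false easting 500000 m.
Meridian distance M = (N − FN)/k₀ = 3448550.3 m.
Inverse transverse Mercator on WGS84 gives φ = 31.14840007°, λ = 118.61489972°.

lat 31.148400°, lon 118.614900°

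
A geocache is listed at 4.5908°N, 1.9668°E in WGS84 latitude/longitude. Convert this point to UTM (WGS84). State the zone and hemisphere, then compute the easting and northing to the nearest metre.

Longitude 1.9668° lies in the 6° band [0°, 6°), giving zone 31; latitude is north of the equator, so 31N.
Zone 31 central meridian λ₀ = 6×31 − 183 = 3°; Δλ = -1.0332°.
Transverse Mercator on WGS84 with k₀ = 0.9996 gives E = 385390.928 m, N = 507514.942 m.

Zone 31N: E 385391 m, N 507515 m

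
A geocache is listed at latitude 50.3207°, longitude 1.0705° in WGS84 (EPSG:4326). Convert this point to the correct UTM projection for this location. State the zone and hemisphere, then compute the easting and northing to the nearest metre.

Longitude 1.0705° lies in the 6° band [0°, 6°), giving zone 31; latitude is north of the equator, so 31N.
Zone 31 central meridian λ₀ = 6×31 − 183 = 3°; Δλ = -1.9295°.
Transverse Mercator on WGS84 with k₀ = 0.9996 gives E = 362645.185 m, N = 5576068.885 m.

Zone 31N: E 362645 m, N 5576069 m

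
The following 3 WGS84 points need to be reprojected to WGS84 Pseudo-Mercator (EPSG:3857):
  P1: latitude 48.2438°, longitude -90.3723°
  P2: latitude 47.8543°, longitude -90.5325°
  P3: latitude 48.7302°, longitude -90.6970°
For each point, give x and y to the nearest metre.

Web Mercator: x = R·λ, y = R·ln tan(π/4+φ/2), R = 6378137 m.
P1 (48.2438°, -90.3723°) → (-10060198.418, 6147510.732) m.
P2 (47.8543°, -90.5325°) → (-10078031.800, 6082649.685) m.
P3 (48.7302°, -90.6970°) → (-10096343.856, 6229205.358) m.

P1: x -10060198 m, y 6147511 m; P2: x -10078032 m, y 6082650 m; P3: x -10096344 m, y 6229205 m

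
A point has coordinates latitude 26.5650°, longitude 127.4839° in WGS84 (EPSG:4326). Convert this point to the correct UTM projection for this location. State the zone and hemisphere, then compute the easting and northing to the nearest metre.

Longitude 127.4839° lies in the 6° band [126°, 132°), giving zone 52; latitude is north of the equator, so 52N.
Zone 52 central meridian λ₀ = 6×52 − 183 = 129°; Δλ = -1.5161°.
Transverse Mercator on WGS84 with k₀ = 0.9996 gives E = 348994.750 m, N = 2939150.084 m.

Zone 52N: E 348995 m, N 2939150 m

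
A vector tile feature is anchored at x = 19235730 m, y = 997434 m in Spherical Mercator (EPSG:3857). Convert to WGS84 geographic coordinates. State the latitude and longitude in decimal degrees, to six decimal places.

lat 8.923803°, lon 172.797503°

R = 6378137 m. λ = x/R = 172.79750260°.
φ = 2·arctan(exp(y/R)) − 90° = 2·arctan(1.16927) − 90° = 8.92380281°.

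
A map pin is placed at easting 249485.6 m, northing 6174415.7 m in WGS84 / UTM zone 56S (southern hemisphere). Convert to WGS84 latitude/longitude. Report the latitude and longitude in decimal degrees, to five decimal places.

lat -34.54150°, lon 150.27020°

Zone 56S: λ₀ = 153°, k₀ = 0.9996, false easting 500000 m, false northing 10000000 m.
Meridian distance M = (N − FN)/k₀ = -3827115.1 m.
Inverse transverse Mercator on WGS84 gives φ = -34.54149968°, λ = 150.27019956°.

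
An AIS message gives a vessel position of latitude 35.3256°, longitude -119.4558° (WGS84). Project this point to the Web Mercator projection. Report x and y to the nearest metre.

Web Mercator is spherical with R = a = 6378137 m.
x = R·λ = 6378137 × -2.084897021 = -13297758.828 m.
y = R·ln tan(π/4 + φ/2) = 6378137 × 0.659787865 = 4208217.391 m.

x -13297759 m, y 4208217 m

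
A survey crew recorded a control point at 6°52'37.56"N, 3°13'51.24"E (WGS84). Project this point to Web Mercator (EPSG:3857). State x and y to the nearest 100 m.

x 359700 m, y 767400 m

Web Mercator is spherical with R = a = 6378137 m.
x = R·λ = 6378137 × 0.056389843 = 359662.143 m.
y = R·ln tan(π/4 + φ/2) = 6378137 × 0.120317282 = 767400.110 m.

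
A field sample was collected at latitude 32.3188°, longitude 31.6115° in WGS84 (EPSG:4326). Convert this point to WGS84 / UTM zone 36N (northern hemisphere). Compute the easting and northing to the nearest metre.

E 369299 m, N 3576620 m

Zone 36 central meridian λ₀ = 6×36 − 183 = 33°; Δλ = -1.3885°.
Transverse Mercator on WGS84 with k₀ = 0.9996 gives E = 369299.053 m, N = 3576619.951 m.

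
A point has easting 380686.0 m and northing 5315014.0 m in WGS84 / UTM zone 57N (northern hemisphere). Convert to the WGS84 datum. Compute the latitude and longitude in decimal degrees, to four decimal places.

Zone 57N: λ₀ = 159°, k₀ = 0.9996, false easting 500000 m.
Meridian distance M = (N − FN)/k₀ = 5317140.9 m.
Inverse transverse Mercator on WGS84 gives φ = 47.97729969°, λ = 157.40120019°.

lat 47.9773°, lon 157.4012°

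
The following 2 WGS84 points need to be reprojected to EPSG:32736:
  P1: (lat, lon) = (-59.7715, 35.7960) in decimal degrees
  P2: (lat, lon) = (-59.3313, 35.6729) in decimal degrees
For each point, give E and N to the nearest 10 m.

UTM zone 36S: λ₀ = 33°, k₀ = 0.9996.
P1 (-59.7715°, 35.7960°) → (656997.867, 3370725.078) m.
P2 (-59.3313°, 35.6729°) → (652060.074, 3420004.975) m.

P1: E 657000 m, N 3370730 m; P2: E 652060 m, N 3420000 m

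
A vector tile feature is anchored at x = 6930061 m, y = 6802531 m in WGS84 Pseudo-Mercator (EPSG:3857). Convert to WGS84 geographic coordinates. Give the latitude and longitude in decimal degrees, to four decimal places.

lat 52.0133°, lon 62.2538°

R = 6378137 m. λ = x/R = 62.25379716°.
φ = 2·arctan(exp(y/R)) − 90° = 2·arctan(2.90531) − 90° = 52.01330209°.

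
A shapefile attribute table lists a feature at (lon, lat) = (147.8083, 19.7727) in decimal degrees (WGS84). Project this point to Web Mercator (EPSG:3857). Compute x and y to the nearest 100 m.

Web Mercator is spherical with R = a = 6378137 m.
x = R·λ = 6378137 × 2.579741497 = 16453944.691 m.
y = R·ln tan(π/4 + φ/2) = 6378137 × 0.352159803 = 2246123.473 m.

x 16453900 m, y 2246100 m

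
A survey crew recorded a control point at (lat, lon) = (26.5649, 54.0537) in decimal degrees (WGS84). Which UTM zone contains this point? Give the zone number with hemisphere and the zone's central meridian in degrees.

UTM zone = ⌊(λ + 180)/6⌋ + 1; 54.0537° ∈ [54°, 60°) → zone 40.
Hemisphere: N (φ ≥ 0).
Central meridian λ₀ = 6×40 − 183 = 57°.

Zone 40N, central meridian 57°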